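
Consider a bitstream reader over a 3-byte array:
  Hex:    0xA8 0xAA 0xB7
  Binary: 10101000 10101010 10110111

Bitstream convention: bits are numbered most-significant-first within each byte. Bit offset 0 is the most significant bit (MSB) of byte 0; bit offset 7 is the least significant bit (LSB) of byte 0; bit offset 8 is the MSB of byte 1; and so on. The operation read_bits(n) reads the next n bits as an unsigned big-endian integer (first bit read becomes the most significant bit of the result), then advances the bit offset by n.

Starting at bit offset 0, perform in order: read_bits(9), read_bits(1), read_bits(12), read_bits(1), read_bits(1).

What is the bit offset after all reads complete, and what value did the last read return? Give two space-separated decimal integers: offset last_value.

Read 1: bits[0:9] width=9 -> value=337 (bin 101010001); offset now 9 = byte 1 bit 1; 15 bits remain
Read 2: bits[9:10] width=1 -> value=0 (bin 0); offset now 10 = byte 1 bit 2; 14 bits remain
Read 3: bits[10:22] width=12 -> value=2733 (bin 101010101101); offset now 22 = byte 2 bit 6; 2 bits remain
Read 4: bits[22:23] width=1 -> value=1 (bin 1); offset now 23 = byte 2 bit 7; 1 bits remain
Read 5: bits[23:24] width=1 -> value=1 (bin 1); offset now 24 = byte 3 bit 0; 0 bits remain

Answer: 24 1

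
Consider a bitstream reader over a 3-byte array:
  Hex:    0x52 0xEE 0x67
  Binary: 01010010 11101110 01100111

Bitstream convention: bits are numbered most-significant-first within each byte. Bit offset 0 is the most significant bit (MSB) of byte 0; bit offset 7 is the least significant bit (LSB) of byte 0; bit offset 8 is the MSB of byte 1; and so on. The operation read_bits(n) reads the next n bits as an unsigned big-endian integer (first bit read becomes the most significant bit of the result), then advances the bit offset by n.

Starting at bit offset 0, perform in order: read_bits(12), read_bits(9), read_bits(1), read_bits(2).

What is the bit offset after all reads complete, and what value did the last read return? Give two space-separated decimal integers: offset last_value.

Read 1: bits[0:12] width=12 -> value=1326 (bin 010100101110); offset now 12 = byte 1 bit 4; 12 bits remain
Read 2: bits[12:21] width=9 -> value=460 (bin 111001100); offset now 21 = byte 2 bit 5; 3 bits remain
Read 3: bits[21:22] width=1 -> value=1 (bin 1); offset now 22 = byte 2 bit 6; 2 bits remain
Read 4: bits[22:24] width=2 -> value=3 (bin 11); offset now 24 = byte 3 bit 0; 0 bits remain

Answer: 24 3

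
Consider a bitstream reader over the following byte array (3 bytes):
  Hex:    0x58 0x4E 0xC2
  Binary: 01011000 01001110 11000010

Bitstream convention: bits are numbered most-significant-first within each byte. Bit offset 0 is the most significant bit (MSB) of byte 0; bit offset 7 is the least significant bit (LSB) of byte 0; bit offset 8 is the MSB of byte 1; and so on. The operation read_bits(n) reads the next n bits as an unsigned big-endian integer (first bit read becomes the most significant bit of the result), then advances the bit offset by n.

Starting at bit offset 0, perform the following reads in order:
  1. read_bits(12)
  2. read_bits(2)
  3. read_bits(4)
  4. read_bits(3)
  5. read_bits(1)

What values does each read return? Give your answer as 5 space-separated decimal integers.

Read 1: bits[0:12] width=12 -> value=1412 (bin 010110000100); offset now 12 = byte 1 bit 4; 12 bits remain
Read 2: bits[12:14] width=2 -> value=3 (bin 11); offset now 14 = byte 1 bit 6; 10 bits remain
Read 3: bits[14:18] width=4 -> value=11 (bin 1011); offset now 18 = byte 2 bit 2; 6 bits remain
Read 4: bits[18:21] width=3 -> value=0 (bin 000); offset now 21 = byte 2 bit 5; 3 bits remain
Read 5: bits[21:22] width=1 -> value=0 (bin 0); offset now 22 = byte 2 bit 6; 2 bits remain

Answer: 1412 3 11 0 0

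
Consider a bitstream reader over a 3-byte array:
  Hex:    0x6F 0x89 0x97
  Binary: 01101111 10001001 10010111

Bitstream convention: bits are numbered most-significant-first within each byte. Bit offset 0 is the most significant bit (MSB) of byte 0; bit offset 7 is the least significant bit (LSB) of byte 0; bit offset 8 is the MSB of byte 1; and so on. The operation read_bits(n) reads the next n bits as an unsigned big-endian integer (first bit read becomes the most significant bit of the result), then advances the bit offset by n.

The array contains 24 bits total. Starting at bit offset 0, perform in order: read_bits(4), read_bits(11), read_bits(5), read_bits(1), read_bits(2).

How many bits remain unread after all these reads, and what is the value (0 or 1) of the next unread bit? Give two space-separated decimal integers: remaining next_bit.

Answer: 1 1

Derivation:
Read 1: bits[0:4] width=4 -> value=6 (bin 0110); offset now 4 = byte 0 bit 4; 20 bits remain
Read 2: bits[4:15] width=11 -> value=1988 (bin 11111000100); offset now 15 = byte 1 bit 7; 9 bits remain
Read 3: bits[15:20] width=5 -> value=25 (bin 11001); offset now 20 = byte 2 bit 4; 4 bits remain
Read 4: bits[20:21] width=1 -> value=0 (bin 0); offset now 21 = byte 2 bit 5; 3 bits remain
Read 5: bits[21:23] width=2 -> value=3 (bin 11); offset now 23 = byte 2 bit 7; 1 bits remain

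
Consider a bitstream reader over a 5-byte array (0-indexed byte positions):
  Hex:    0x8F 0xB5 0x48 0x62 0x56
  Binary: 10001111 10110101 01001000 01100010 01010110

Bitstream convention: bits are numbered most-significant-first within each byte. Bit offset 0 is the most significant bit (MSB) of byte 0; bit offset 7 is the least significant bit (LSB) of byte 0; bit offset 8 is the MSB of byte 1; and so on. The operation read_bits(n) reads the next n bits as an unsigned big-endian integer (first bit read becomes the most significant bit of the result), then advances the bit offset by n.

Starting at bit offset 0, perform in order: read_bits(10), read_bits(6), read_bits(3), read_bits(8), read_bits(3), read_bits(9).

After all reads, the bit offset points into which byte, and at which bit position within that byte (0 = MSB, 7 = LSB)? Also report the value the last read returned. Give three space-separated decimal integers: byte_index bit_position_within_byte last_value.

Read 1: bits[0:10] width=10 -> value=574 (bin 1000111110); offset now 10 = byte 1 bit 2; 30 bits remain
Read 2: bits[10:16] width=6 -> value=53 (bin 110101); offset now 16 = byte 2 bit 0; 24 bits remain
Read 3: bits[16:19] width=3 -> value=2 (bin 010); offset now 19 = byte 2 bit 3; 21 bits remain
Read 4: bits[19:27] width=8 -> value=67 (bin 01000011); offset now 27 = byte 3 bit 3; 13 bits remain
Read 5: bits[27:30] width=3 -> value=0 (bin 000); offset now 30 = byte 3 bit 6; 10 bits remain
Read 6: bits[30:39] width=9 -> value=299 (bin 100101011); offset now 39 = byte 4 bit 7; 1 bits remain

Answer: 4 7 299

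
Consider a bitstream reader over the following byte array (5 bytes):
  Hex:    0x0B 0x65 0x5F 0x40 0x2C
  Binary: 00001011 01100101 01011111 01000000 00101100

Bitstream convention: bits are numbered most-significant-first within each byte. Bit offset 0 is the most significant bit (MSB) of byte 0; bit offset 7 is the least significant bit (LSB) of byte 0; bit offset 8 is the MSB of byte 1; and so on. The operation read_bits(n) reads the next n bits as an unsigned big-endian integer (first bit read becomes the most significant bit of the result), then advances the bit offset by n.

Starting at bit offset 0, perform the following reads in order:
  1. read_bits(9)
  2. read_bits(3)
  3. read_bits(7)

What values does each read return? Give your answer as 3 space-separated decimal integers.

Answer: 22 6 42

Derivation:
Read 1: bits[0:9] width=9 -> value=22 (bin 000010110); offset now 9 = byte 1 bit 1; 31 bits remain
Read 2: bits[9:12] width=3 -> value=6 (bin 110); offset now 12 = byte 1 bit 4; 28 bits remain
Read 3: bits[12:19] width=7 -> value=42 (bin 0101010); offset now 19 = byte 2 bit 3; 21 bits remain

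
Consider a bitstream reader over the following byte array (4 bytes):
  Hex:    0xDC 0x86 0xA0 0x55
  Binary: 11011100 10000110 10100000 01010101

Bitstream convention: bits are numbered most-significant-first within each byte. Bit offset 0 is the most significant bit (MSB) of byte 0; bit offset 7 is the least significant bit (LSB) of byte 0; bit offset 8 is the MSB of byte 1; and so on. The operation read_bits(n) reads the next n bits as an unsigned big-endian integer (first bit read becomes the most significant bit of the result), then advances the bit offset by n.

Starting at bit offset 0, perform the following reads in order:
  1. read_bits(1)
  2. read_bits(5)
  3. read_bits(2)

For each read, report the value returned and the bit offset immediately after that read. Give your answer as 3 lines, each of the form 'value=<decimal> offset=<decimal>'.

Answer: value=1 offset=1
value=23 offset=6
value=0 offset=8

Derivation:
Read 1: bits[0:1] width=1 -> value=1 (bin 1); offset now 1 = byte 0 bit 1; 31 bits remain
Read 2: bits[1:6] width=5 -> value=23 (bin 10111); offset now 6 = byte 0 bit 6; 26 bits remain
Read 3: bits[6:8] width=2 -> value=0 (bin 00); offset now 8 = byte 1 bit 0; 24 bits remain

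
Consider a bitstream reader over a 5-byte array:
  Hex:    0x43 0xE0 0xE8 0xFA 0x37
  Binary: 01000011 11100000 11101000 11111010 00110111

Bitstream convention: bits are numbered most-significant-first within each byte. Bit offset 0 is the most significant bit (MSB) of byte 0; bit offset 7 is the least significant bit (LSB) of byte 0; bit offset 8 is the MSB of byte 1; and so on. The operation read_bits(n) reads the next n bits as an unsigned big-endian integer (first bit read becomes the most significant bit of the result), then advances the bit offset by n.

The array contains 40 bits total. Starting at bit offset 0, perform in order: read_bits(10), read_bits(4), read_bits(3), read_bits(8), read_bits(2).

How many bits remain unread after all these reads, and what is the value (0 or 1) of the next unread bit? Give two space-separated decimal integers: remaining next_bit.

Answer: 13 1

Derivation:
Read 1: bits[0:10] width=10 -> value=271 (bin 0100001111); offset now 10 = byte 1 bit 2; 30 bits remain
Read 2: bits[10:14] width=4 -> value=8 (bin 1000); offset now 14 = byte 1 bit 6; 26 bits remain
Read 3: bits[14:17] width=3 -> value=1 (bin 001); offset now 17 = byte 2 bit 1; 23 bits remain
Read 4: bits[17:25] width=8 -> value=209 (bin 11010001); offset now 25 = byte 3 bit 1; 15 bits remain
Read 5: bits[25:27] width=2 -> value=3 (bin 11); offset now 27 = byte 3 bit 3; 13 bits remain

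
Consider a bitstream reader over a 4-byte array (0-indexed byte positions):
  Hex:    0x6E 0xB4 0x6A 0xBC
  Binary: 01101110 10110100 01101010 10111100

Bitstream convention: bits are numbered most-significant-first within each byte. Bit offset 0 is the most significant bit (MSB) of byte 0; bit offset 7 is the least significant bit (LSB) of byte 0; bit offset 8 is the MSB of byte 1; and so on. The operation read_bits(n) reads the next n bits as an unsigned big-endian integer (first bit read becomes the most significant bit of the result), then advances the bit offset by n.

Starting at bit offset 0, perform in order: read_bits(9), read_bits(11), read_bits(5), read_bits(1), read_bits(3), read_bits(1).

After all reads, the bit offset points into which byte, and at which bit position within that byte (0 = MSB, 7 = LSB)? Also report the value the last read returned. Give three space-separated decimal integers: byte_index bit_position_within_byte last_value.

Read 1: bits[0:9] width=9 -> value=221 (bin 011011101); offset now 9 = byte 1 bit 1; 23 bits remain
Read 2: bits[9:20] width=11 -> value=838 (bin 01101000110); offset now 20 = byte 2 bit 4; 12 bits remain
Read 3: bits[20:25] width=5 -> value=21 (bin 10101); offset now 25 = byte 3 bit 1; 7 bits remain
Read 4: bits[25:26] width=1 -> value=0 (bin 0); offset now 26 = byte 3 bit 2; 6 bits remain
Read 5: bits[26:29] width=3 -> value=7 (bin 111); offset now 29 = byte 3 bit 5; 3 bits remain
Read 6: bits[29:30] width=1 -> value=1 (bin 1); offset now 30 = byte 3 bit 6; 2 bits remain

Answer: 3 6 1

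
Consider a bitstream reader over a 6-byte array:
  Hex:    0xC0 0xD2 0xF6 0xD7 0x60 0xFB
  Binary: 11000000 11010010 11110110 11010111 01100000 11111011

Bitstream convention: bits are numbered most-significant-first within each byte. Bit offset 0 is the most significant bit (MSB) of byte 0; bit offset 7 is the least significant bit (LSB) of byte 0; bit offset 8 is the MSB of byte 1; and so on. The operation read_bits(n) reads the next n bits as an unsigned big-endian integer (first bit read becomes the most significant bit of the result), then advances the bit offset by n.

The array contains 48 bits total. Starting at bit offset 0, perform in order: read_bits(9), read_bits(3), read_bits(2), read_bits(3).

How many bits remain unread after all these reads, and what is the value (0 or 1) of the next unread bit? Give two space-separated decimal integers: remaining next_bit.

Read 1: bits[0:9] width=9 -> value=385 (bin 110000001); offset now 9 = byte 1 bit 1; 39 bits remain
Read 2: bits[9:12] width=3 -> value=5 (bin 101); offset now 12 = byte 1 bit 4; 36 bits remain
Read 3: bits[12:14] width=2 -> value=0 (bin 00); offset now 14 = byte 1 bit 6; 34 bits remain
Read 4: bits[14:17] width=3 -> value=5 (bin 101); offset now 17 = byte 2 bit 1; 31 bits remain

Answer: 31 1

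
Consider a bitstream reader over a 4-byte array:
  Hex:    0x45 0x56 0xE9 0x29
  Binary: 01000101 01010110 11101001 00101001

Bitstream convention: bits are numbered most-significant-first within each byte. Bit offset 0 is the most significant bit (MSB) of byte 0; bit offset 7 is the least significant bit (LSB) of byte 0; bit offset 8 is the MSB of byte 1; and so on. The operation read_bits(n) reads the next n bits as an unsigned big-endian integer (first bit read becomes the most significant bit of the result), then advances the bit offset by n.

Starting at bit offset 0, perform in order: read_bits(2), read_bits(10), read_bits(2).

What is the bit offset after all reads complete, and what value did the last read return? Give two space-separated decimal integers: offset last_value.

Answer: 14 1

Derivation:
Read 1: bits[0:2] width=2 -> value=1 (bin 01); offset now 2 = byte 0 bit 2; 30 bits remain
Read 2: bits[2:12] width=10 -> value=85 (bin 0001010101); offset now 12 = byte 1 bit 4; 20 bits remain
Read 3: bits[12:14] width=2 -> value=1 (bin 01); offset now 14 = byte 1 bit 6; 18 bits remain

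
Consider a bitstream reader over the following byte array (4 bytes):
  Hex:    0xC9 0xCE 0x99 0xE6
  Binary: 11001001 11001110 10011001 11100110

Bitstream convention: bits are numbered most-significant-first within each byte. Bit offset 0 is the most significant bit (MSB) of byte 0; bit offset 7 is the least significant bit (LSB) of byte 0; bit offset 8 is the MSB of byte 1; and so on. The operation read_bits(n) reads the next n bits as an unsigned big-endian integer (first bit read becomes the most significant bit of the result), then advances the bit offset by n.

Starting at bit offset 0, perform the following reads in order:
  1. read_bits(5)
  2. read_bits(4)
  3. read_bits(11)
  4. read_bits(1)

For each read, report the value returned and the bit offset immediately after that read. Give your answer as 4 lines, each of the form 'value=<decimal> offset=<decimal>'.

Read 1: bits[0:5] width=5 -> value=25 (bin 11001); offset now 5 = byte 0 bit 5; 27 bits remain
Read 2: bits[5:9] width=4 -> value=3 (bin 0011); offset now 9 = byte 1 bit 1; 23 bits remain
Read 3: bits[9:20] width=11 -> value=1257 (bin 10011101001); offset now 20 = byte 2 bit 4; 12 bits remain
Read 4: bits[20:21] width=1 -> value=1 (bin 1); offset now 21 = byte 2 bit 5; 11 bits remain

Answer: value=25 offset=5
value=3 offset=9
value=1257 offset=20
value=1 offset=21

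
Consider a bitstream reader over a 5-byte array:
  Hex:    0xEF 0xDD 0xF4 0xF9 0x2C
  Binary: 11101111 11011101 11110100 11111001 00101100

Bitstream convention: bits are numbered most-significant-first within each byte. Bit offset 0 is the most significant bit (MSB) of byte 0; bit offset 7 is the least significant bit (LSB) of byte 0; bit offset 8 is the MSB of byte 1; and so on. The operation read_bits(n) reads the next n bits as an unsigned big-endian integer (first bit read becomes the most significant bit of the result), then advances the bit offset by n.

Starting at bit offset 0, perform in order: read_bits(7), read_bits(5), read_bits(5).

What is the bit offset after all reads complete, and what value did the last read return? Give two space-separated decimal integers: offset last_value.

Answer: 17 27

Derivation:
Read 1: bits[0:7] width=7 -> value=119 (bin 1110111); offset now 7 = byte 0 bit 7; 33 bits remain
Read 2: bits[7:12] width=5 -> value=29 (bin 11101); offset now 12 = byte 1 bit 4; 28 bits remain
Read 3: bits[12:17] width=5 -> value=27 (bin 11011); offset now 17 = byte 2 bit 1; 23 bits remain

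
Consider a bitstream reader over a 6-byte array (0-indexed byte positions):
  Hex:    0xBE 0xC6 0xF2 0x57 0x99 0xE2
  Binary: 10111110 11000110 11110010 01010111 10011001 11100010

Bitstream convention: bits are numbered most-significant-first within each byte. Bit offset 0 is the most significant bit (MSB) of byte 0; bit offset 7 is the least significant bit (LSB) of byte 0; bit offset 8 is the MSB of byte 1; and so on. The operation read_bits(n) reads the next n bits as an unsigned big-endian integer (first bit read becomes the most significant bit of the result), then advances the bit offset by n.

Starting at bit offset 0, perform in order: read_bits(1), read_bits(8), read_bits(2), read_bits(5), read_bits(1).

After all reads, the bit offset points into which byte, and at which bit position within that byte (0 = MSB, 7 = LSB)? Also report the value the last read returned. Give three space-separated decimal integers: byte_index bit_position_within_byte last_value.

Read 1: bits[0:1] width=1 -> value=1 (bin 1); offset now 1 = byte 0 bit 1; 47 bits remain
Read 2: bits[1:9] width=8 -> value=125 (bin 01111101); offset now 9 = byte 1 bit 1; 39 bits remain
Read 3: bits[9:11] width=2 -> value=2 (bin 10); offset now 11 = byte 1 bit 3; 37 bits remain
Read 4: bits[11:16] width=5 -> value=6 (bin 00110); offset now 16 = byte 2 bit 0; 32 bits remain
Read 5: bits[16:17] width=1 -> value=1 (bin 1); offset now 17 = byte 2 bit 1; 31 bits remain

Answer: 2 1 1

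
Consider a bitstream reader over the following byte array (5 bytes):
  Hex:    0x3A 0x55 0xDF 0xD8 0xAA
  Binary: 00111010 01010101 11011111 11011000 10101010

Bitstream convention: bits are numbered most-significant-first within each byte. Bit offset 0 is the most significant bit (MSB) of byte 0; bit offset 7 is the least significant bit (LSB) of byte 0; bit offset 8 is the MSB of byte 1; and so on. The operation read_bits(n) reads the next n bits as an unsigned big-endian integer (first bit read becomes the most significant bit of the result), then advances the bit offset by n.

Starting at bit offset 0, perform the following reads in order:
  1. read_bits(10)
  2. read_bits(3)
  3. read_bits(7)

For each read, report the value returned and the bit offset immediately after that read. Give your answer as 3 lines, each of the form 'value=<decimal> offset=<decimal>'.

Read 1: bits[0:10] width=10 -> value=233 (bin 0011101001); offset now 10 = byte 1 bit 2; 30 bits remain
Read 2: bits[10:13] width=3 -> value=2 (bin 010); offset now 13 = byte 1 bit 5; 27 bits remain
Read 3: bits[13:20] width=7 -> value=93 (bin 1011101); offset now 20 = byte 2 bit 4; 20 bits remain

Answer: value=233 offset=10
value=2 offset=13
value=93 offset=20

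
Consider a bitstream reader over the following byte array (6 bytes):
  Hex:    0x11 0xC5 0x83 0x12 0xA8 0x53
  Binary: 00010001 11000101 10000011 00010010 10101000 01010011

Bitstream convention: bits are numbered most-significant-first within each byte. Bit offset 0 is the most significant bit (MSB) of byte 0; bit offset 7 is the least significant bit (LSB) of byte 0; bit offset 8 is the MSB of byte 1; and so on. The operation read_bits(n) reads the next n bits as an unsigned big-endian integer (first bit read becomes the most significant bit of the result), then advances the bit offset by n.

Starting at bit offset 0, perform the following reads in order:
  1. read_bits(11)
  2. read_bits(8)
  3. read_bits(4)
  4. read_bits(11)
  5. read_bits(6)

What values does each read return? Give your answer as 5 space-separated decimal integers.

Answer: 142 44 1 1098 40

Derivation:
Read 1: bits[0:11] width=11 -> value=142 (bin 00010001110); offset now 11 = byte 1 bit 3; 37 bits remain
Read 2: bits[11:19] width=8 -> value=44 (bin 00101100); offset now 19 = byte 2 bit 3; 29 bits remain
Read 3: bits[19:23] width=4 -> value=1 (bin 0001); offset now 23 = byte 2 bit 7; 25 bits remain
Read 4: bits[23:34] width=11 -> value=1098 (bin 10001001010); offset now 34 = byte 4 bit 2; 14 bits remain
Read 5: bits[34:40] width=6 -> value=40 (bin 101000); offset now 40 = byte 5 bit 0; 8 bits remain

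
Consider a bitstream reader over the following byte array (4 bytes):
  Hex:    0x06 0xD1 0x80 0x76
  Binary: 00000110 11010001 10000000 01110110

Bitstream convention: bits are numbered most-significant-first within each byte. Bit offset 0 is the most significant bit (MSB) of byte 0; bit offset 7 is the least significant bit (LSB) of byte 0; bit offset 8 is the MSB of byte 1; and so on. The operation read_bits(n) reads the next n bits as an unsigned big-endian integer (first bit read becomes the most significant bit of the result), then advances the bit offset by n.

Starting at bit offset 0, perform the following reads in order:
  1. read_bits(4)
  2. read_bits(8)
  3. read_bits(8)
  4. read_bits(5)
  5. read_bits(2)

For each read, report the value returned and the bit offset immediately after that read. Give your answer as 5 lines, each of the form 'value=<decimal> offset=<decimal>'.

Read 1: bits[0:4] width=4 -> value=0 (bin 0000); offset now 4 = byte 0 bit 4; 28 bits remain
Read 2: bits[4:12] width=8 -> value=109 (bin 01101101); offset now 12 = byte 1 bit 4; 20 bits remain
Read 3: bits[12:20] width=8 -> value=24 (bin 00011000); offset now 20 = byte 2 bit 4; 12 bits remain
Read 4: bits[20:25] width=5 -> value=0 (bin 00000); offset now 25 = byte 3 bit 1; 7 bits remain
Read 5: bits[25:27] width=2 -> value=3 (bin 11); offset now 27 = byte 3 bit 3; 5 bits remain

Answer: value=0 offset=4
value=109 offset=12
value=24 offset=20
value=0 offset=25
value=3 offset=27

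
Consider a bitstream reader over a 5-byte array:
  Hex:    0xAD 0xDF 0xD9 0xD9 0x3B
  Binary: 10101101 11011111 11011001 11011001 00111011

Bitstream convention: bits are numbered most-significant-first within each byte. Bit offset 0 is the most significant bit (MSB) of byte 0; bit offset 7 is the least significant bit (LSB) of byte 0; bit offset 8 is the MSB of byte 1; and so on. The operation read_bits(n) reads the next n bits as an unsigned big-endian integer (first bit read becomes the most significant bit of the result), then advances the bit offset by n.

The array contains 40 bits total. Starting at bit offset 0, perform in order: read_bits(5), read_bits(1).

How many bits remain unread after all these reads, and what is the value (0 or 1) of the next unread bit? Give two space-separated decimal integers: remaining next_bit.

Read 1: bits[0:5] width=5 -> value=21 (bin 10101); offset now 5 = byte 0 bit 5; 35 bits remain
Read 2: bits[5:6] width=1 -> value=1 (bin 1); offset now 6 = byte 0 bit 6; 34 bits remain

Answer: 34 0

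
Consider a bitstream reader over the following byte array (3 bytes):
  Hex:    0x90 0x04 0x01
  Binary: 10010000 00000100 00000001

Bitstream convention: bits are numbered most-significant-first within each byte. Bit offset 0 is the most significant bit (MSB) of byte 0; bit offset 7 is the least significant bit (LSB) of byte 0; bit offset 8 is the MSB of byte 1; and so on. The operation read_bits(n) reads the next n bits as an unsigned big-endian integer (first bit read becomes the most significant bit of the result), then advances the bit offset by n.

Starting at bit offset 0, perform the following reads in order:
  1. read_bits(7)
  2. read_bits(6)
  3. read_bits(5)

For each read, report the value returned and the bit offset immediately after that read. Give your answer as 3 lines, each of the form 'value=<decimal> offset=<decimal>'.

Answer: value=72 offset=7
value=0 offset=13
value=16 offset=18

Derivation:
Read 1: bits[0:7] width=7 -> value=72 (bin 1001000); offset now 7 = byte 0 bit 7; 17 bits remain
Read 2: bits[7:13] width=6 -> value=0 (bin 000000); offset now 13 = byte 1 bit 5; 11 bits remain
Read 3: bits[13:18] width=5 -> value=16 (bin 10000); offset now 18 = byte 2 bit 2; 6 bits remain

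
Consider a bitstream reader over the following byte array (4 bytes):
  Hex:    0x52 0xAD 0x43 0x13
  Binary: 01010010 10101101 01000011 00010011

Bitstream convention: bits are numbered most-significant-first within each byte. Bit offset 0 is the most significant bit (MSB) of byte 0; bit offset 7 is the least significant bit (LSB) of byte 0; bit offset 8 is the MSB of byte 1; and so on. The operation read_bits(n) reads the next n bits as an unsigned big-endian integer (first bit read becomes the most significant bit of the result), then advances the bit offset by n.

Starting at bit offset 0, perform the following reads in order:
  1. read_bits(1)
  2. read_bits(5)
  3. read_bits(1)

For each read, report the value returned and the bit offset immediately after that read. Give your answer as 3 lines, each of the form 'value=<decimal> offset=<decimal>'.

Read 1: bits[0:1] width=1 -> value=0 (bin 0); offset now 1 = byte 0 bit 1; 31 bits remain
Read 2: bits[1:6] width=5 -> value=20 (bin 10100); offset now 6 = byte 0 bit 6; 26 bits remain
Read 3: bits[6:7] width=1 -> value=1 (bin 1); offset now 7 = byte 0 bit 7; 25 bits remain

Answer: value=0 offset=1
value=20 offset=6
value=1 offset=7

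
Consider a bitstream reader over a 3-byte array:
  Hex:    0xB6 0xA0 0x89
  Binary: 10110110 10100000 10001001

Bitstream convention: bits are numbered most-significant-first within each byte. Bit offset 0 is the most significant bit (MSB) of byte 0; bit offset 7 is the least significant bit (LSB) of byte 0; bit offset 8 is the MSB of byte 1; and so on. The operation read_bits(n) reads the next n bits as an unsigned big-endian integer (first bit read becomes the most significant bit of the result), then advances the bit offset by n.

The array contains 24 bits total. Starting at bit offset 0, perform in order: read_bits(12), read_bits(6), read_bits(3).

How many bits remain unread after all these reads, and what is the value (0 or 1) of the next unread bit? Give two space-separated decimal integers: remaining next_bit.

Answer: 3 0

Derivation:
Read 1: bits[0:12] width=12 -> value=2922 (bin 101101101010); offset now 12 = byte 1 bit 4; 12 bits remain
Read 2: bits[12:18] width=6 -> value=2 (bin 000010); offset now 18 = byte 2 bit 2; 6 bits remain
Read 3: bits[18:21] width=3 -> value=1 (bin 001); offset now 21 = byte 2 bit 5; 3 bits remain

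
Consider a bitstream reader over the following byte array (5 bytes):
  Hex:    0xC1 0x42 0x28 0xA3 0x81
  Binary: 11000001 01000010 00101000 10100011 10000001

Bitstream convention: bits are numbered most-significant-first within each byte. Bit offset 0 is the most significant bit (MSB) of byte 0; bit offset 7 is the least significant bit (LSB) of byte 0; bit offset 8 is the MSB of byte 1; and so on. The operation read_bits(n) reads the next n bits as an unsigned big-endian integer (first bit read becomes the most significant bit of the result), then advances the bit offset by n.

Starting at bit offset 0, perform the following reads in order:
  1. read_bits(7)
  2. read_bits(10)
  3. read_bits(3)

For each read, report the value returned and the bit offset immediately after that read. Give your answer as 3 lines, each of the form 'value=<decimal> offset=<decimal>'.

Answer: value=96 offset=7
value=644 offset=17
value=2 offset=20

Derivation:
Read 1: bits[0:7] width=7 -> value=96 (bin 1100000); offset now 7 = byte 0 bit 7; 33 bits remain
Read 2: bits[7:17] width=10 -> value=644 (bin 1010000100); offset now 17 = byte 2 bit 1; 23 bits remain
Read 3: bits[17:20] width=3 -> value=2 (bin 010); offset now 20 = byte 2 bit 4; 20 bits remain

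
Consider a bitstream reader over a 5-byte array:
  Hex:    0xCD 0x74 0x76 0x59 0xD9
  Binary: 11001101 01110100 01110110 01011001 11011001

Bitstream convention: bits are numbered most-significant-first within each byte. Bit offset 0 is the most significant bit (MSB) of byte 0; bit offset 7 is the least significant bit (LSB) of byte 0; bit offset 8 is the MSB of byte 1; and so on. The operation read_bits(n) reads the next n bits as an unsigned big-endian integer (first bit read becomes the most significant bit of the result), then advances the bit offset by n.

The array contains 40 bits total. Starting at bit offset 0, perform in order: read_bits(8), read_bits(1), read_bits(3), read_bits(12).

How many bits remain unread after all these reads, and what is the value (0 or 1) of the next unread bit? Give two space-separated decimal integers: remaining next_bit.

Answer: 16 0

Derivation:
Read 1: bits[0:8] width=8 -> value=205 (bin 11001101); offset now 8 = byte 1 bit 0; 32 bits remain
Read 2: bits[8:9] width=1 -> value=0 (bin 0); offset now 9 = byte 1 bit 1; 31 bits remain
Read 3: bits[9:12] width=3 -> value=7 (bin 111); offset now 12 = byte 1 bit 4; 28 bits remain
Read 4: bits[12:24] width=12 -> value=1142 (bin 010001110110); offset now 24 = byte 3 bit 0; 16 bits remain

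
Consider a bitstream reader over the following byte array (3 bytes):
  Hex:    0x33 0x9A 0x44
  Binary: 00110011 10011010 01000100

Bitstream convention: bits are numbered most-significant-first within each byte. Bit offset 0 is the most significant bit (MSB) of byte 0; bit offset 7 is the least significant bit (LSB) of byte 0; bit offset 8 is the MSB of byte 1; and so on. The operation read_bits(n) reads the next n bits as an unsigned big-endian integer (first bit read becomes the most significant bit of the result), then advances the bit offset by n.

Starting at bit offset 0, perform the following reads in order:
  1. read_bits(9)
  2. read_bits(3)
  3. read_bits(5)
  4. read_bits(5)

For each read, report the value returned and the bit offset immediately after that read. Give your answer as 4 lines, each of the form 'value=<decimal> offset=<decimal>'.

Answer: value=103 offset=9
value=1 offset=12
value=20 offset=17
value=17 offset=22

Derivation:
Read 1: bits[0:9] width=9 -> value=103 (bin 001100111); offset now 9 = byte 1 bit 1; 15 bits remain
Read 2: bits[9:12] width=3 -> value=1 (bin 001); offset now 12 = byte 1 bit 4; 12 bits remain
Read 3: bits[12:17] width=5 -> value=20 (bin 10100); offset now 17 = byte 2 bit 1; 7 bits remain
Read 4: bits[17:22] width=5 -> value=17 (bin 10001); offset now 22 = byte 2 bit 6; 2 bits remain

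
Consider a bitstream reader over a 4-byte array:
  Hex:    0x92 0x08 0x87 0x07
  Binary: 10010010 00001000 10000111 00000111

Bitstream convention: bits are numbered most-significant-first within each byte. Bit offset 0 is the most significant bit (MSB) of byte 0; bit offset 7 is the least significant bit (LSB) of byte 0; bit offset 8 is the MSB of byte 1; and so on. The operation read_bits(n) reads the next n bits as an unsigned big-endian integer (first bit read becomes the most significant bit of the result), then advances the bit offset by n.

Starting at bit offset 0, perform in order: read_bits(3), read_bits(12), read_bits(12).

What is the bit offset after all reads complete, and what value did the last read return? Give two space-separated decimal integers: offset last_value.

Read 1: bits[0:3] width=3 -> value=4 (bin 100); offset now 3 = byte 0 bit 3; 29 bits remain
Read 2: bits[3:15] width=12 -> value=2308 (bin 100100000100); offset now 15 = byte 1 bit 7; 17 bits remain
Read 3: bits[15:27] width=12 -> value=1080 (bin 010000111000); offset now 27 = byte 3 bit 3; 5 bits remain

Answer: 27 1080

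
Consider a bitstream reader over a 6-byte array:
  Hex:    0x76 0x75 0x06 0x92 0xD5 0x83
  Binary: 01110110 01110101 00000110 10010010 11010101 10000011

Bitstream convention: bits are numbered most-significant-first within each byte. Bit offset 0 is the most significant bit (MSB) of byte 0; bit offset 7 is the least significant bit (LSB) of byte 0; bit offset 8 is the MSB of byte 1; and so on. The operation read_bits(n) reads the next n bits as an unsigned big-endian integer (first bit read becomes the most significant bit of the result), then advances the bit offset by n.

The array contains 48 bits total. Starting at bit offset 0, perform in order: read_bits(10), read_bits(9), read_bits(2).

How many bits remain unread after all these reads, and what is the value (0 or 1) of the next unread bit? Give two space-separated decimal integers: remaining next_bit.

Read 1: bits[0:10] width=10 -> value=473 (bin 0111011001); offset now 10 = byte 1 bit 2; 38 bits remain
Read 2: bits[10:19] width=9 -> value=424 (bin 110101000); offset now 19 = byte 2 bit 3; 29 bits remain
Read 3: bits[19:21] width=2 -> value=0 (bin 00); offset now 21 = byte 2 bit 5; 27 bits remain

Answer: 27 1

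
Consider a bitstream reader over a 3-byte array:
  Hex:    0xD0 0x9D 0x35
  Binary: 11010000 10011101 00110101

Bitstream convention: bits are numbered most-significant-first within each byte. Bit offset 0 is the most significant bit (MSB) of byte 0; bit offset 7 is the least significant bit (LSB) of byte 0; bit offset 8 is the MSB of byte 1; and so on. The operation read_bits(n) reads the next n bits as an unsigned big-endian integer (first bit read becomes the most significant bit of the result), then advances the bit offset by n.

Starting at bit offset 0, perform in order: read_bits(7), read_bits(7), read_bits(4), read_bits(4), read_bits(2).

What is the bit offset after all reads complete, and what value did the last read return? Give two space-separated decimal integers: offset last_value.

Read 1: bits[0:7] width=7 -> value=104 (bin 1101000); offset now 7 = byte 0 bit 7; 17 bits remain
Read 2: bits[7:14] width=7 -> value=39 (bin 0100111); offset now 14 = byte 1 bit 6; 10 bits remain
Read 3: bits[14:18] width=4 -> value=4 (bin 0100); offset now 18 = byte 2 bit 2; 6 bits remain
Read 4: bits[18:22] width=4 -> value=13 (bin 1101); offset now 22 = byte 2 bit 6; 2 bits remain
Read 5: bits[22:24] width=2 -> value=1 (bin 01); offset now 24 = byte 3 bit 0; 0 bits remain

Answer: 24 1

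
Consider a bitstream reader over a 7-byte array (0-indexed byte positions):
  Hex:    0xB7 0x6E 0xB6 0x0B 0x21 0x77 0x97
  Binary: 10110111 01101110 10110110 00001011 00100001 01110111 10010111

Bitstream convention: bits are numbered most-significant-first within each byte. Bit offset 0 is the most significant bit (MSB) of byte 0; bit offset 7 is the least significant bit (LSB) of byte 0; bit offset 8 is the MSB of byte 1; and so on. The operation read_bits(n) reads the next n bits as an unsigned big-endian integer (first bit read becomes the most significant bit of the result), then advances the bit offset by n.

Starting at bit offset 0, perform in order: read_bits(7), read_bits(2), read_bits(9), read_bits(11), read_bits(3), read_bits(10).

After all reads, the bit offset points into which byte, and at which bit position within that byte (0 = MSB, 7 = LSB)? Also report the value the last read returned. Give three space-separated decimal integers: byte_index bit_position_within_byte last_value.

Read 1: bits[0:7] width=7 -> value=91 (bin 1011011); offset now 7 = byte 0 bit 7; 49 bits remain
Read 2: bits[7:9] width=2 -> value=2 (bin 10); offset now 9 = byte 1 bit 1; 47 bits remain
Read 3: bits[9:18] width=9 -> value=442 (bin 110111010); offset now 18 = byte 2 bit 2; 38 bits remain
Read 4: bits[18:29] width=11 -> value=1729 (bin 11011000001); offset now 29 = byte 3 bit 5; 27 bits remain
Read 5: bits[29:32] width=3 -> value=3 (bin 011); offset now 32 = byte 4 bit 0; 24 bits remain
Read 6: bits[32:42] width=10 -> value=133 (bin 0010000101); offset now 42 = byte 5 bit 2; 14 bits remain

Answer: 5 2 133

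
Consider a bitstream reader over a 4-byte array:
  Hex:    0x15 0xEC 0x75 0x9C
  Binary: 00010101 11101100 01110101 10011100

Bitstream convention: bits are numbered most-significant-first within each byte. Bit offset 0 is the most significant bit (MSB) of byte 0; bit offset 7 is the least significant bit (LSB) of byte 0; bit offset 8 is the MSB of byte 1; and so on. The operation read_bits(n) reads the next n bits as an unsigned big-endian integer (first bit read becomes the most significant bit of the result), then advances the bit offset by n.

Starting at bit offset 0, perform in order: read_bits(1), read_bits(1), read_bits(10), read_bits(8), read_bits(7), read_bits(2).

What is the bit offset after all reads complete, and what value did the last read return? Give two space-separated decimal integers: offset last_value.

Answer: 29 3

Derivation:
Read 1: bits[0:1] width=1 -> value=0 (bin 0); offset now 1 = byte 0 bit 1; 31 bits remain
Read 2: bits[1:2] width=1 -> value=0 (bin 0); offset now 2 = byte 0 bit 2; 30 bits remain
Read 3: bits[2:12] width=10 -> value=350 (bin 0101011110); offset now 12 = byte 1 bit 4; 20 bits remain
Read 4: bits[12:20] width=8 -> value=199 (bin 11000111); offset now 20 = byte 2 bit 4; 12 bits remain
Read 5: bits[20:27] width=7 -> value=44 (bin 0101100); offset now 27 = byte 3 bit 3; 5 bits remain
Read 6: bits[27:29] width=2 -> value=3 (bin 11); offset now 29 = byte 3 bit 5; 3 bits remain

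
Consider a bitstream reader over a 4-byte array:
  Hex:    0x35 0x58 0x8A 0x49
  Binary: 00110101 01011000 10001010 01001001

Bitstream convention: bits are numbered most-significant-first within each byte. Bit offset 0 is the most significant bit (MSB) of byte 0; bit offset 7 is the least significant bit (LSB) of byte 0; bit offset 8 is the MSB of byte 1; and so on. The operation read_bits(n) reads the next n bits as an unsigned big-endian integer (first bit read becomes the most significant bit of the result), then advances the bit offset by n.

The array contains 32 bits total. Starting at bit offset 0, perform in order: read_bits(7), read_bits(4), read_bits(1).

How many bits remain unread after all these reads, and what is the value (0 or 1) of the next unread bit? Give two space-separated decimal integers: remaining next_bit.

Answer: 20 1

Derivation:
Read 1: bits[0:7] width=7 -> value=26 (bin 0011010); offset now 7 = byte 0 bit 7; 25 bits remain
Read 2: bits[7:11] width=4 -> value=10 (bin 1010); offset now 11 = byte 1 bit 3; 21 bits remain
Read 3: bits[11:12] width=1 -> value=1 (bin 1); offset now 12 = byte 1 bit 4; 20 bits remain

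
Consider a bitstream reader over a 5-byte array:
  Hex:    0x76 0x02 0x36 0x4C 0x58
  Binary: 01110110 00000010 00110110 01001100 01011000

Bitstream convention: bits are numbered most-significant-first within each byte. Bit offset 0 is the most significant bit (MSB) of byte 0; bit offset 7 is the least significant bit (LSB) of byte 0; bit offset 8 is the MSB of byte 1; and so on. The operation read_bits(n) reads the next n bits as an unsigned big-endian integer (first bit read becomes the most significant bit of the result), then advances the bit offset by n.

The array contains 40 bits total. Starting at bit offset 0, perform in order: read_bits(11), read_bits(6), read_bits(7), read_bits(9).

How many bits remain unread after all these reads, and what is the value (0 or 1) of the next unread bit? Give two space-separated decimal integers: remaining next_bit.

Read 1: bits[0:11] width=11 -> value=944 (bin 01110110000); offset now 11 = byte 1 bit 3; 29 bits remain
Read 2: bits[11:17] width=6 -> value=4 (bin 000100); offset now 17 = byte 2 bit 1; 23 bits remain
Read 3: bits[17:24] width=7 -> value=54 (bin 0110110); offset now 24 = byte 3 bit 0; 16 bits remain
Read 4: bits[24:33] width=9 -> value=152 (bin 010011000); offset now 33 = byte 4 bit 1; 7 bits remain

Answer: 7 1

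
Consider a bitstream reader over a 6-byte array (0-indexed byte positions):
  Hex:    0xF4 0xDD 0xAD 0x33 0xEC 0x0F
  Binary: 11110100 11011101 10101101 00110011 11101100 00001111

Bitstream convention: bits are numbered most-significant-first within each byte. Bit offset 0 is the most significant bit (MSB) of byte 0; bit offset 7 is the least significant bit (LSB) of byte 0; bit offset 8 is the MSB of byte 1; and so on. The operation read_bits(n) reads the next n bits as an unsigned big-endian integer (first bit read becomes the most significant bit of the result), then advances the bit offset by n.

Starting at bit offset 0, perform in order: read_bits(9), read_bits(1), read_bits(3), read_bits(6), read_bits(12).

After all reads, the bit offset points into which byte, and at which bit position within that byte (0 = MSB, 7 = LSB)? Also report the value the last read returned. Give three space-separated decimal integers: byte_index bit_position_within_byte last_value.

Read 1: bits[0:9] width=9 -> value=489 (bin 111101001); offset now 9 = byte 1 bit 1; 39 bits remain
Read 2: bits[9:10] width=1 -> value=1 (bin 1); offset now 10 = byte 1 bit 2; 38 bits remain
Read 3: bits[10:13] width=3 -> value=3 (bin 011); offset now 13 = byte 1 bit 5; 35 bits remain
Read 4: bits[13:19] width=6 -> value=45 (bin 101101); offset now 19 = byte 2 bit 3; 29 bits remain
Read 5: bits[19:31] width=12 -> value=1689 (bin 011010011001); offset now 31 = byte 3 bit 7; 17 bits remain

Answer: 3 7 1689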